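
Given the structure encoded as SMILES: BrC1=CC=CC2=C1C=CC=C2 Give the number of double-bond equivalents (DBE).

7

Degree of unsaturation = (number of rings) + (number of π bonds).
Ring closures in the SMILES: 2.
π bonds: 5 double bonds (each 1 DoU) → 5 DoU from unsaturation.
Total DoU = 2 + 5 = 7.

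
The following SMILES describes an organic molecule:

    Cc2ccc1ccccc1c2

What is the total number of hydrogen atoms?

Walk through each heavy atom and fill implicit hydrogens from standard valence (C 4, N 3, O 2, S 2, halogen 1); for lowercase aromatic atoms, an aromatic c carries 1 H when it has two neighbours and 0 H with three, and aromatic n carries 0 H:
  atom 1: C, bond orders sum to 1 (valence 4) → 3 H
  atom 2: aromatic c, 3 neighbours → 0 H
  atom 3: aromatic c, 2 neighbours → 1 H
  atom 4: aromatic c, 2 neighbours → 1 H
  atom 5: aromatic c, 3 neighbours → 0 H
  atom 6: aromatic c, 2 neighbours → 1 H
  atom 7: aromatic c, 2 neighbours → 1 H
  atom 8: aromatic c, 2 neighbours → 1 H
  atom 9: aromatic c, 2 neighbours → 1 H
  atom 10: aromatic c, 3 neighbours → 0 H
  atom 11: aromatic c, 2 neighbours → 1 H
Total hydrogens: 10.

10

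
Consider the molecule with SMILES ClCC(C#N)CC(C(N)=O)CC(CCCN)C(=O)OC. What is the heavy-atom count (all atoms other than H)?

Every atom symbol written in the SMILES (organic subset) is one heavy atom; implicit H are not written.
Heavy atoms by element → C:13, Cl:1, N:3, O:3.
Total: 20.

20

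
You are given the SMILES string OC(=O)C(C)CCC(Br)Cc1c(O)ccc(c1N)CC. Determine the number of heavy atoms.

Every atom symbol written in the SMILES (organic subset) is one heavy atom; implicit H are not written.
Heavy atoms by element → Br:1, C:15, N:1, O:3.
Total: 20.

20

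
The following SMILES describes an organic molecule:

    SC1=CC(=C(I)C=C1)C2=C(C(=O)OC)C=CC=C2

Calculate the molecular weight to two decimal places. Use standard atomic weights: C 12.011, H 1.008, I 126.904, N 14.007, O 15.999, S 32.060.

370.20 g/mol

First, the molecular formula is C14H11IO2S (counting implicit H from valence).
  C: 14 × 12.011 = 168.154
  H: 11 × 1.008 = 11.088
  I: 1 × 126.904 = 126.904
  O: 2 × 15.999 = 31.998
  S: 1 × 32.060 = 32.060
Sum: 14×12.011 + 11×1.008 + 1×126.904 + 2×15.999 + 1×32.060 = 370.204 → 370.20 g/mol.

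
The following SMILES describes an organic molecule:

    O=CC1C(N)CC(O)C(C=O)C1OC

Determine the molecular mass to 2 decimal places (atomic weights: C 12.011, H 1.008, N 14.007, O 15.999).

First, the molecular formula is C9H15NO4 (counting implicit H from valence).
  C: 9 × 12.011 = 108.099
  H: 15 × 1.008 = 15.120
  N: 1 × 14.007 = 14.007
  O: 4 × 15.999 = 63.996
Sum: 9×12.011 + 15×1.008 + 1×14.007 + 4×15.999 = 201.222 → 201.22 g/mol.

201.22 g/mol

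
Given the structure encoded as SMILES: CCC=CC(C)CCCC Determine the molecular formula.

C10H20

Walk through each heavy atom and fill implicit hydrogens from standard valence (C 4, N 3, O 2, S 2, halogen 1):
  atom 1: C, bond orders sum to 1 (valence 4) → 3 H
  atom 2: C, bond orders sum to 2 (valence 4) → 2 H
  atom 3: C, bond orders sum to 3 (valence 4) → 1 H
  atom 4: C, bond orders sum to 3 (valence 4) → 1 H
  atom 5: C, bond orders sum to 3 (valence 4) → 1 H
  atom 6: C, bond orders sum to 1 (valence 4) → 3 H
  atom 7: C, bond orders sum to 2 (valence 4) → 2 H
  atom 8: C, bond orders sum to 2 (valence 4) → 2 H
  atom 9: C, bond orders sum to 2 (valence 4) → 2 H
  atom 10: C, bond orders sum to 1 (valence 4) → 3 H
Totals → C:10, H:20.
In Hill order: C10H20.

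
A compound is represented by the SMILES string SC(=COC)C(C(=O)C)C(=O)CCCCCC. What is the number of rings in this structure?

In SMILES, each pair of matching ring-closure digits denotes one ring-closing bond; the number of such bonds equals the number of independent rings.
Ring-closure bonds here: 0.

0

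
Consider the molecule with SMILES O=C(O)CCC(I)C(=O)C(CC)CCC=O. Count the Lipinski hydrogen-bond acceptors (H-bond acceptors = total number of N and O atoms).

4

N atoms: 0; O atoms: 4.
Lipinski HBA = 0 + 4 = 4.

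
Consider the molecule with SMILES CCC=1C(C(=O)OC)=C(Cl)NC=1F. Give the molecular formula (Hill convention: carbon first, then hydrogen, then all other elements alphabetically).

C8H9ClFNO2

Walk through each heavy atom and fill implicit hydrogens from standard valence (C 4, N 3, O 2, S 2, halogen 1):
  atom 1: C, bond orders sum to 1 (valence 4) → 3 H
  atom 2: C, bond orders sum to 2 (valence 4) → 2 H
  atom 3: C, bond orders sum to 4 (valence 4) → 0 H
  atom 4: C, bond orders sum to 4 (valence 4) → 0 H
  atom 5: C, bond orders sum to 4 (valence 4) → 0 H
  atom 6: O, bond orders sum to 2 (valence 2) → 0 H
  atom 7: O, bond orders sum to 2 (valence 2) → 0 H
  atom 8: C, bond orders sum to 1 (valence 4) → 3 H
  atom 9: C, bond orders sum to 4 (valence 4) → 0 H
  atom 10: Cl (halogen, monovalent) → 0 H
  atom 11: N, bond orders sum to 2 (valence 3) → 1 H
  atom 12: C, bond orders sum to 4 (valence 4) → 0 H
  atom 13: F (halogen, monovalent) → 0 H
Totals → C:8, H:9, Cl:1, F:1, N:1, O:2.
In Hill order: C8H9ClFNO2.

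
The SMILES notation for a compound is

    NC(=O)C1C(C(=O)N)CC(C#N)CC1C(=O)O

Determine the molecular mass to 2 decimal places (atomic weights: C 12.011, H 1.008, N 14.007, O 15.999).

239.23 g/mol

First, the molecular formula is C10H13N3O4 (counting implicit H from valence).
  C: 10 × 12.011 = 120.110
  H: 13 × 1.008 = 13.104
  N: 3 × 14.007 = 42.021
  O: 4 × 15.999 = 63.996
Sum: 10×12.011 + 13×1.008 + 3×14.007 + 4×15.999 = 239.231 → 239.23 g/mol.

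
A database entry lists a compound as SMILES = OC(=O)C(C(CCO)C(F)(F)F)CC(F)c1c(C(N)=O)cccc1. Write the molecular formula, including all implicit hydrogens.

Walk through each heavy atom and fill implicit hydrogens from standard valence (C 4, N 3, O 2, S 2, halogen 1); for lowercase aromatic atoms, an aromatic c carries 1 H when it has two neighbours and 0 H with three, and aromatic n carries 0 H:
  atom 1: O, bond orders sum to 1 (valence 2) → 1 H
  atom 2: C, bond orders sum to 4 (valence 4) → 0 H
  atom 3: O, bond orders sum to 2 (valence 2) → 0 H
  atom 4: C, bond orders sum to 3 (valence 4) → 1 H
  atom 5: C, bond orders sum to 3 (valence 4) → 1 H
  atom 6: C, bond orders sum to 2 (valence 4) → 2 H
  atom 7: C, bond orders sum to 2 (valence 4) → 2 H
  atom 8: O, bond orders sum to 1 (valence 2) → 1 H
  atom 9: C, bond orders sum to 4 (valence 4) → 0 H
  atom 10: F (halogen, monovalent) → 0 H
  atom 11: F (halogen, monovalent) → 0 H
  atom 12: F (halogen, monovalent) → 0 H
  atom 13: C, bond orders sum to 2 (valence 4) → 2 H
  atom 14: C, bond orders sum to 3 (valence 4) → 1 H
  atom 15: F (halogen, monovalent) → 0 H
  atom 16: aromatic c, 3 neighbours → 0 H
  atom 17: aromatic c, 3 neighbours → 0 H
  atom 18: C, bond orders sum to 4 (valence 4) → 0 H
  atom 19: N, bond orders sum to 1 (valence 3) → 2 H
  atom 20: O, bond orders sum to 2 (valence 2) → 0 H
  atom 21: aromatic c, 2 neighbours → 1 H
  atom 22: aromatic c, 2 neighbours → 1 H
  atom 23: aromatic c, 2 neighbours → 1 H
  atom 24: aromatic c, 2 neighbours → 1 H
Totals → C:15, H:17, F:4, N:1, O:4.

C15H17F4NO4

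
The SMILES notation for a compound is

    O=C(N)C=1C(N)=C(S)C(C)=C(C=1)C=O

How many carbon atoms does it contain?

Count every carbon token in the SMILES (each C, including those in ring-closure positions and inside branches).
Carbon count: 9.

9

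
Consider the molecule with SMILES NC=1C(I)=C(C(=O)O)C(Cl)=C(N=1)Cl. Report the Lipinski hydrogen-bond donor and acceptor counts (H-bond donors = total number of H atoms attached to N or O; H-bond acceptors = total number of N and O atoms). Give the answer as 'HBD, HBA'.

3, 4

Donors: find every N or O and count the H atoms it carries.
  atom 1 (N): bond orders sum to 1 → 2 H
  atom 7 (O): bond orders sum to 2 → 0 H
  atom 8 (O): bond orders sum to 1 → 1 H
  atom 12 (N): bond orders sum to 3 → 0 H
Lipinski HBD = 3.
Acceptors: N atoms = 2, O atoms = 2 → HBA = 4.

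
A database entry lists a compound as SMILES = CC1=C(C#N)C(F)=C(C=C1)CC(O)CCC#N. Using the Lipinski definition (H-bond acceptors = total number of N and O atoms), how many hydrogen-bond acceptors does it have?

3

N atoms: 2; O atoms: 1.
Lipinski HBA = 2 + 1 = 3.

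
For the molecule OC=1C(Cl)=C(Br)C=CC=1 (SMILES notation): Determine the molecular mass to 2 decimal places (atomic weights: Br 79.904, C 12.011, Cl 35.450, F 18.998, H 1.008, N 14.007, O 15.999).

207.45 g/mol

First, the molecular formula is C6H4BrClO (counting implicit H from valence).
  Br: 1 × 79.904 = 79.904
  C: 6 × 12.011 = 72.066
  Cl: 1 × 35.450 = 35.450
  H: 4 × 1.008 = 4.032
  O: 1 × 15.999 = 15.999
Sum: 1×79.904 + 6×12.011 + 1×35.450 + 4×1.008 + 1×15.999 = 207.451 → 207.45 g/mol.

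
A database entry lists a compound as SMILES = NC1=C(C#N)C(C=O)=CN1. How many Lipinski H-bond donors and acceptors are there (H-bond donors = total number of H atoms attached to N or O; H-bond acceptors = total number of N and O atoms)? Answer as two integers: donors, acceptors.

3, 4

Donors: find every N or O and count the H atoms it carries.
  atom 1 (N): bond orders sum to 1 → 2 H
  atom 5 (N): bond orders sum to 3 → 0 H
  atom 8 (O): bond orders sum to 2 → 0 H
  atom 10 (N): bond orders sum to 2 → 1 H
Lipinski HBD = 3.
Acceptors: N atoms = 3, O atoms = 1 → HBA = 4.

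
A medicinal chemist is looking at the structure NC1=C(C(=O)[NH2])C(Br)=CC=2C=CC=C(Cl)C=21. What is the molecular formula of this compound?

Walk through each heavy atom and fill implicit hydrogens from standard valence (C 4, N 3, O 2, S 2, halogen 1):
  atom 1: N, bond orders sum to 1 (valence 3) → 2 H
  atom 2: C, bond orders sum to 4 (valence 4) → 0 H
  atom 3: C, bond orders sum to 4 (valence 4) → 0 H
  atom 4: C, bond orders sum to 4 (valence 4) → 0 H
  atom 5: O, bond orders sum to 2 (valence 2) → 0 H
  atom 6: N with explicit H count 2
  atom 7: C, bond orders sum to 4 (valence 4) → 0 H
  atom 8: Br (halogen, monovalent) → 0 H
  atom 9: C, bond orders sum to 3 (valence 4) → 1 H
  atom 10: C, bond orders sum to 4 (valence 4) → 0 H
  atom 11: C, bond orders sum to 3 (valence 4) → 1 H
  atom 12: C, bond orders sum to 3 (valence 4) → 1 H
  atom 13: C, bond orders sum to 3 (valence 4) → 1 H
  atom 14: C, bond orders sum to 4 (valence 4) → 0 H
  atom 15: Cl (halogen, monovalent) → 0 H
  atom 16: C, bond orders sum to 4 (valence 4) → 0 H
Totals → C:11, H:8, Br:1, Cl:1, N:2, O:1.

C11H8BrClN2O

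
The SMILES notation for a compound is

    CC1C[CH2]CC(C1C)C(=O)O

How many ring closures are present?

1

In SMILES, each pair of matching ring-closure digits denotes one ring-closing bond; the number of such bonds equals the number of independent rings.
Ring-closure bonds here: 1.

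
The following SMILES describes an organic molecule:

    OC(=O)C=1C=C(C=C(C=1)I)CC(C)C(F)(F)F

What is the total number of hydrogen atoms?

Walk through each heavy atom and fill implicit hydrogens from standard valence (C 4, N 3, O 2, S 2, halogen 1):
  atom 1: O, bond orders sum to 1 (valence 2) → 1 H
  atom 2: C, bond orders sum to 4 (valence 4) → 0 H
  atom 3: O, bond orders sum to 2 (valence 2) → 0 H
  atom 4: C, bond orders sum to 4 (valence 4) → 0 H
  atom 5: C, bond orders sum to 3 (valence 4) → 1 H
  atom 6: C, bond orders sum to 4 (valence 4) → 0 H
  atom 7: C, bond orders sum to 3 (valence 4) → 1 H
  atom 8: C, bond orders sum to 4 (valence 4) → 0 H
  atom 9: C, bond orders sum to 3 (valence 4) → 1 H
  atom 10: I (halogen, monovalent) → 0 H
  atom 11: C, bond orders sum to 2 (valence 4) → 2 H
  atom 12: C, bond orders sum to 3 (valence 4) → 1 H
  atom 13: C, bond orders sum to 1 (valence 4) → 3 H
  atom 14: C, bond orders sum to 4 (valence 4) → 0 H
  atom 15: F (halogen, monovalent) → 0 H
  atom 16: F (halogen, monovalent) → 0 H
  atom 17: F (halogen, monovalent) → 0 H
Total hydrogens: 10.

10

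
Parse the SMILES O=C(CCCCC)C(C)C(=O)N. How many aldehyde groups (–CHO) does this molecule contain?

Scan the SMILES for the aldehyde motif — none present.
Groups that are present: 1 amide, 1 ketone.

0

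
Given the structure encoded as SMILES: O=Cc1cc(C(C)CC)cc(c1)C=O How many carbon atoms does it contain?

12

Count every carbon token in the SMILES (each C, including those in ring-closure positions and inside branches).
Carbon count: 12.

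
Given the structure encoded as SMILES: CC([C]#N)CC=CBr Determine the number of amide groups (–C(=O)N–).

0

Scan the SMILES for the amide motif — none present.
Groups that are present: 1 alkene, 1 nitrile.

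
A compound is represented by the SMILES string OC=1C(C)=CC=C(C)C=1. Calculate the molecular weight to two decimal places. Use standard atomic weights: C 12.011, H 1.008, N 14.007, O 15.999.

122.17 g/mol

First, the molecular formula is C8H10O (counting implicit H from valence).
  C: 8 × 12.011 = 96.088
  H: 10 × 1.008 = 10.080
  O: 1 × 15.999 = 15.999
Sum: 8×12.011 + 10×1.008 + 1×15.999 = 122.167 → 122.17 g/mol.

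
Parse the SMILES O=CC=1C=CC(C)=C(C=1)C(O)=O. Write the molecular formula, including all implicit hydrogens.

C9H8O3

Walk through each heavy atom and fill implicit hydrogens from standard valence (C 4, N 3, O 2, S 2, halogen 1):
  atom 1: O, bond orders sum to 2 (valence 2) → 0 H
  atom 2: C, bond orders sum to 3 (valence 4) → 1 H
  atom 3: C, bond orders sum to 4 (valence 4) → 0 H
  atom 4: C, bond orders sum to 3 (valence 4) → 1 H
  atom 5: C, bond orders sum to 3 (valence 4) → 1 H
  atom 6: C, bond orders sum to 4 (valence 4) → 0 H
  atom 7: C, bond orders sum to 1 (valence 4) → 3 H
  atom 8: C, bond orders sum to 4 (valence 4) → 0 H
  atom 9: C, bond orders sum to 3 (valence 4) → 1 H
  atom 10: C, bond orders sum to 4 (valence 4) → 0 H
  atom 11: O, bond orders sum to 1 (valence 2) → 1 H
  atom 12: O, bond orders sum to 2 (valence 2) → 0 H
Totals → C:9, H:8, O:3.
In Hill order: C9H8O3.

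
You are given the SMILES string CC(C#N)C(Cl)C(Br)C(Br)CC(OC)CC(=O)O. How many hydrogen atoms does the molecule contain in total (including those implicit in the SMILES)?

16

Walk through each heavy atom and fill implicit hydrogens from standard valence (C 4, N 3, O 2, S 2, halogen 1):
  atom 1: C, bond orders sum to 1 (valence 4) → 3 H
  atom 2: C, bond orders sum to 3 (valence 4) → 1 H
  atom 3: C, bond orders sum to 4 (valence 4) → 0 H
  atom 4: N, bond orders sum to 3 (valence 3) → 0 H
  atom 5: C, bond orders sum to 3 (valence 4) → 1 H
  atom 6: Cl (halogen, monovalent) → 0 H
  atom 7: C, bond orders sum to 3 (valence 4) → 1 H
  atom 8: Br (halogen, monovalent) → 0 H
  atom 9: C, bond orders sum to 3 (valence 4) → 1 H
  atom 10: Br (halogen, monovalent) → 0 H
  atom 11: C, bond orders sum to 2 (valence 4) → 2 H
  atom 12: C, bond orders sum to 3 (valence 4) → 1 H
  atom 13: O, bond orders sum to 2 (valence 2) → 0 H
  atom 14: C, bond orders sum to 1 (valence 4) → 3 H
  atom 15: C, bond orders sum to 2 (valence 4) → 2 H
  atom 16: C, bond orders sum to 4 (valence 4) → 0 H
  atom 17: O, bond orders sum to 2 (valence 2) → 0 H
  atom 18: O, bond orders sum to 1 (valence 2) → 1 H
Total hydrogens: 16.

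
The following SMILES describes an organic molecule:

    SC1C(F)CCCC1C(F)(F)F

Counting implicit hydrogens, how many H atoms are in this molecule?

10

Walk through each heavy atom and fill implicit hydrogens from standard valence (C 4, N 3, O 2, S 2, halogen 1):
  atom 1: S, bond orders sum to 1 (valence 2) → 1 H
  atom 2: C, bond orders sum to 3 (valence 4) → 1 H
  atom 3: C, bond orders sum to 3 (valence 4) → 1 H
  atom 4: F (halogen, monovalent) → 0 H
  atom 5: C, bond orders sum to 2 (valence 4) → 2 H
  atom 6: C, bond orders sum to 2 (valence 4) → 2 H
  atom 7: C, bond orders sum to 2 (valence 4) → 2 H
  atom 8: C, bond orders sum to 3 (valence 4) → 1 H
  atom 9: C, bond orders sum to 4 (valence 4) → 0 H
  atom 10: F (halogen, monovalent) → 0 H
  atom 11: F (halogen, monovalent) → 0 H
  atom 12: F (halogen, monovalent) → 0 H
Total hydrogens: 10.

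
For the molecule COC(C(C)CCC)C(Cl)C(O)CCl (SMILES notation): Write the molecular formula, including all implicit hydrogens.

Walk through each heavy atom and fill implicit hydrogens from standard valence (C 4, N 3, O 2, S 2, halogen 1):
  atom 1: C, bond orders sum to 1 (valence 4) → 3 H
  atom 2: O, bond orders sum to 2 (valence 2) → 0 H
  atom 3: C, bond orders sum to 3 (valence 4) → 1 H
  atom 4: C, bond orders sum to 3 (valence 4) → 1 H
  atom 5: C, bond orders sum to 1 (valence 4) → 3 H
  atom 6: C, bond orders sum to 2 (valence 4) → 2 H
  atom 7: C, bond orders sum to 2 (valence 4) → 2 H
  atom 8: C, bond orders sum to 1 (valence 4) → 3 H
  atom 9: C, bond orders sum to 3 (valence 4) → 1 H
  atom 10: Cl (halogen, monovalent) → 0 H
  atom 11: C, bond orders sum to 3 (valence 4) → 1 H
  atom 12: O, bond orders sum to 1 (valence 2) → 1 H
  atom 13: C, bond orders sum to 2 (valence 4) → 2 H
  atom 14: Cl (halogen, monovalent) → 0 H
Totals → C:10, H:20, Cl:2, O:2.
In Hill order: C10H20Cl2O2.

C10H20Cl2O2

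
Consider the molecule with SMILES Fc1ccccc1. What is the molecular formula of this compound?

C6H5F

Walk through each heavy atom and fill implicit hydrogens from standard valence (C 4, N 3, O 2, S 2, halogen 1); for lowercase aromatic atoms, an aromatic c carries 1 H when it has two neighbours and 0 H with three, and aromatic n carries 0 H:
  atom 1: F (halogen, monovalent) → 0 H
  atom 2: aromatic c, 3 neighbours → 0 H
  atom 3: aromatic c, 2 neighbours → 1 H
  atom 4: aromatic c, 2 neighbours → 1 H
  atom 5: aromatic c, 2 neighbours → 1 H
  atom 6: aromatic c, 2 neighbours → 1 H
  atom 7: aromatic c, 2 neighbours → 1 H
Totals → C:6, H:5, F:1.
In Hill order: C6H5F.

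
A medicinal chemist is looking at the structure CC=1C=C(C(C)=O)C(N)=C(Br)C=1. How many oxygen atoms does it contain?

Scan the SMILES for O atoms (remember two-letter symbols like Cl and Br are single atoms).
Oxygen count: 1.

1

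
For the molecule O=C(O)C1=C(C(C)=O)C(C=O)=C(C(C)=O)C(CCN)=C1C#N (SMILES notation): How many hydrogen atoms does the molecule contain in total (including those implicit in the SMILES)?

14

Walk through each heavy atom and fill implicit hydrogens from standard valence (C 4, N 3, O 2, S 2, halogen 1):
  atom 1: O, bond orders sum to 2 (valence 2) → 0 H
  atom 2: C, bond orders sum to 4 (valence 4) → 0 H
  atom 3: O, bond orders sum to 1 (valence 2) → 1 H
  atom 4: C, bond orders sum to 4 (valence 4) → 0 H
  atom 5: C, bond orders sum to 4 (valence 4) → 0 H
  atom 6: C, bond orders sum to 4 (valence 4) → 0 H
  atom 7: C, bond orders sum to 1 (valence 4) → 3 H
  atom 8: O, bond orders sum to 2 (valence 2) → 0 H
  atom 9: C, bond orders sum to 4 (valence 4) → 0 H
  atom 10: C, bond orders sum to 3 (valence 4) → 1 H
  atom 11: O, bond orders sum to 2 (valence 2) → 0 H
  atom 12: C, bond orders sum to 4 (valence 4) → 0 H
  atom 13: C, bond orders sum to 4 (valence 4) → 0 H
  atom 14: C, bond orders sum to 1 (valence 4) → 3 H
  atom 15: O, bond orders sum to 2 (valence 2) → 0 H
  atom 16: C, bond orders sum to 4 (valence 4) → 0 H
  atom 17: C, bond orders sum to 2 (valence 4) → 2 H
  atom 18: C, bond orders sum to 2 (valence 4) → 2 H
  atom 19: N, bond orders sum to 1 (valence 3) → 2 H
  atom 20: C, bond orders sum to 4 (valence 4) → 0 H
  atom 21: C, bond orders sum to 4 (valence 4) → 0 H
  atom 22: N, bond orders sum to 3 (valence 3) → 0 H
Total hydrogens: 14.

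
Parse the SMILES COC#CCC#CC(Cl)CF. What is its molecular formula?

C8H8ClFO

Walk through each heavy atom and fill implicit hydrogens from standard valence (C 4, N 3, O 2, S 2, halogen 1):
  atom 1: C, bond orders sum to 1 (valence 4) → 3 H
  atom 2: O, bond orders sum to 2 (valence 2) → 0 H
  atom 3: C, bond orders sum to 4 (valence 4) → 0 H
  atom 4: C, bond orders sum to 4 (valence 4) → 0 H
  atom 5: C, bond orders sum to 2 (valence 4) → 2 H
  atom 6: C, bond orders sum to 4 (valence 4) → 0 H
  atom 7: C, bond orders sum to 4 (valence 4) → 0 H
  atom 8: C, bond orders sum to 3 (valence 4) → 1 H
  atom 9: Cl (halogen, monovalent) → 0 H
  atom 10: C, bond orders sum to 2 (valence 4) → 2 H
  atom 11: F (halogen, monovalent) → 0 H
Totals → C:8, H:8, Cl:1, F:1, O:1.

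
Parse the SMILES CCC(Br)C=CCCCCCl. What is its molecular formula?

Walk through each heavy atom and fill implicit hydrogens from standard valence (C 4, N 3, O 2, S 2, halogen 1):
  atom 1: C, bond orders sum to 1 (valence 4) → 3 H
  atom 2: C, bond orders sum to 2 (valence 4) → 2 H
  atom 3: C, bond orders sum to 3 (valence 4) → 1 H
  atom 4: Br (halogen, monovalent) → 0 H
  atom 5: C, bond orders sum to 3 (valence 4) → 1 H
  atom 6: C, bond orders sum to 3 (valence 4) → 1 H
  atom 7: C, bond orders sum to 2 (valence 4) → 2 H
  atom 8: C, bond orders sum to 2 (valence 4) → 2 H
  atom 9: C, bond orders sum to 2 (valence 4) → 2 H
  atom 10: C, bond orders sum to 2 (valence 4) → 2 H
  atom 11: Cl (halogen, monovalent) → 0 H
Totals → C:9, H:16, Br:1, Cl:1.
In Hill order: C9H16BrCl.

C9H16BrCl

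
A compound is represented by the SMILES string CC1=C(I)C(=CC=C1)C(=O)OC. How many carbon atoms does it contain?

9

Count every carbon token in the SMILES (each C, including those in ring-closure positions and inside branches).
Carbon count: 9.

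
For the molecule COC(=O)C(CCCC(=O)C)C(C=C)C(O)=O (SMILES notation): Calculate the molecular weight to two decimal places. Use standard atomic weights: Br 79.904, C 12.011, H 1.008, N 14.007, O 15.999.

First, the molecular formula is C12H18O5 (counting implicit H from valence).
  C: 12 × 12.011 = 144.132
  H: 18 × 1.008 = 18.144
  O: 5 × 15.999 = 79.995
Sum: 12×12.011 + 18×1.008 + 5×15.999 = 242.271 → 242.27 g/mol.

242.27 g/mol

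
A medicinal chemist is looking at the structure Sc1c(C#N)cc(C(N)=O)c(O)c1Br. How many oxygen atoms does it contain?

Scan the SMILES for O atoms (remember two-letter symbols like Cl and Br are single atoms).
Oxygen count: 2.

2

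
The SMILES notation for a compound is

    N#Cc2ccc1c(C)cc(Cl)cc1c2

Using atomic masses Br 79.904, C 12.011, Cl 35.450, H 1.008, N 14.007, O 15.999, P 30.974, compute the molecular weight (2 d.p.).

First, the molecular formula is C12H8ClN (counting implicit H from valence).
  C: 12 × 12.011 = 144.132
  Cl: 1 × 35.450 = 35.450
  H: 8 × 1.008 = 8.064
  N: 1 × 14.007 = 14.007
Sum: 12×12.011 + 1×35.450 + 8×1.008 + 1×14.007 = 201.653 → 201.65 g/mol.

201.65 g/mol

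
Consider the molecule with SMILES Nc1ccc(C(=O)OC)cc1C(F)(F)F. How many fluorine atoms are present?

Scan the SMILES for F atoms (remember two-letter symbols like Cl and Br are single atoms).
Fluorine count: 3.

3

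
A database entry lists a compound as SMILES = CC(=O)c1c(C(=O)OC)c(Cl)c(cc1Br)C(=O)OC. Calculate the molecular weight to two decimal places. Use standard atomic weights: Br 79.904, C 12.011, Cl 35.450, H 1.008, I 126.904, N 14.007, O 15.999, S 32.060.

First, the molecular formula is C12H10BrClO5 (counting implicit H from valence).
  Br: 1 × 79.904 = 79.904
  C: 12 × 12.011 = 144.132
  Cl: 1 × 35.450 = 35.450
  H: 10 × 1.008 = 10.080
  O: 5 × 15.999 = 79.995
Sum: 1×79.904 + 12×12.011 + 1×35.450 + 10×1.008 + 5×15.999 = 349.561 → 349.56 g/mol.

349.56 g/mol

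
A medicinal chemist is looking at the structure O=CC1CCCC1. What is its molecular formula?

Walk through each heavy atom and fill implicit hydrogens from standard valence (C 4, N 3, O 2, S 2, halogen 1):
  atom 1: O, bond orders sum to 2 (valence 2) → 0 H
  atom 2: C, bond orders sum to 3 (valence 4) → 1 H
  atom 3: C, bond orders sum to 3 (valence 4) → 1 H
  atom 4: C, bond orders sum to 2 (valence 4) → 2 H
  atom 5: C, bond orders sum to 2 (valence 4) → 2 H
  atom 6: C, bond orders sum to 2 (valence 4) → 2 H
  atom 7: C, bond orders sum to 2 (valence 4) → 2 H
Totals → C:6, H:10, O:1.

C6H10O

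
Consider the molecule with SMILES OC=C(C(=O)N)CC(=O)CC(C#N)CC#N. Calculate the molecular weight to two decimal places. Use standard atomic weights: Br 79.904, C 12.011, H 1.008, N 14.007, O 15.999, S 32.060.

First, the molecular formula is C10H11N3O3 (counting implicit H from valence).
  C: 10 × 12.011 = 120.110
  H: 11 × 1.008 = 11.088
  N: 3 × 14.007 = 42.021
  O: 3 × 15.999 = 47.997
Sum: 10×12.011 + 11×1.008 + 3×14.007 + 3×15.999 = 221.216 → 221.22 g/mol.

221.22 g/mol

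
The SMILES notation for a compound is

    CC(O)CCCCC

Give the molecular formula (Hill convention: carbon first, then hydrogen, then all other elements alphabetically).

Walk through each heavy atom and fill implicit hydrogens from standard valence (C 4, N 3, O 2, S 2, halogen 1):
  atom 1: C, bond orders sum to 1 (valence 4) → 3 H
  atom 2: C, bond orders sum to 3 (valence 4) → 1 H
  atom 3: O, bond orders sum to 1 (valence 2) → 1 H
  atom 4: C, bond orders sum to 2 (valence 4) → 2 H
  atom 5: C, bond orders sum to 2 (valence 4) → 2 H
  atom 6: C, bond orders sum to 2 (valence 4) → 2 H
  atom 7: C, bond orders sum to 2 (valence 4) → 2 H
  atom 8: C, bond orders sum to 1 (valence 4) → 3 H
Totals → C:7, H:16, O:1.

C7H16O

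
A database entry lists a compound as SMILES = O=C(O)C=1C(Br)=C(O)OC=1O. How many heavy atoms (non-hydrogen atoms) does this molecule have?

11

Every atom symbol written in the SMILES (organic subset) is one heavy atom; implicit H are not written.
Heavy atoms by element → Br:1, C:5, O:5.
Total: 11.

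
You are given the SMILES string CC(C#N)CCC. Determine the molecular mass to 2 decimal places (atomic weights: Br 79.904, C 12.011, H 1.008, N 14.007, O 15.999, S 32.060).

First, the molecular formula is C6H11N (counting implicit H from valence).
  C: 6 × 12.011 = 72.066
  H: 11 × 1.008 = 11.088
  N: 1 × 14.007 = 14.007
Sum: 6×12.011 + 11×1.008 + 1×14.007 = 97.161 → 97.16 g/mol.

97.16 g/mol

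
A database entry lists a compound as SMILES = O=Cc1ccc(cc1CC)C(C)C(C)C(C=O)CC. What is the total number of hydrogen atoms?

Walk through each heavy atom and fill implicit hydrogens from standard valence (C 4, N 3, O 2, S 2, halogen 1); for lowercase aromatic atoms, an aromatic c carries 1 H when it has two neighbours and 0 H with three, and aromatic n carries 0 H:
  atom 1: O, bond orders sum to 2 (valence 2) → 0 H
  atom 2: C, bond orders sum to 3 (valence 4) → 1 H
  atom 3: aromatic c, 3 neighbours → 0 H
  atom 4: aromatic c, 2 neighbours → 1 H
  atom 5: aromatic c, 2 neighbours → 1 H
  atom 6: aromatic c, 3 neighbours → 0 H
  atom 7: aromatic c, 2 neighbours → 1 H
  atom 8: aromatic c, 3 neighbours → 0 H
  atom 9: C, bond orders sum to 2 (valence 4) → 2 H
  atom 10: C, bond orders sum to 1 (valence 4) → 3 H
  atom 11: C, bond orders sum to 3 (valence 4) → 1 H
  atom 12: C, bond orders sum to 1 (valence 4) → 3 H
  atom 13: C, bond orders sum to 3 (valence 4) → 1 H
  atom 14: C, bond orders sum to 1 (valence 4) → 3 H
  atom 15: C, bond orders sum to 3 (valence 4) → 1 H
  atom 16: C, bond orders sum to 3 (valence 4) → 1 H
  atom 17: O, bond orders sum to 2 (valence 2) → 0 H
  atom 18: C, bond orders sum to 2 (valence 4) → 2 H
  atom 19: C, bond orders sum to 1 (valence 4) → 3 H
Total hydrogens: 24.

24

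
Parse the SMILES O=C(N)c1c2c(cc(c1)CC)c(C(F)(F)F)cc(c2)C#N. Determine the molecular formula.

Walk through each heavy atom and fill implicit hydrogens from standard valence (C 4, N 3, O 2, S 2, halogen 1); for lowercase aromatic atoms, an aromatic c carries 1 H when it has two neighbours and 0 H with three, and aromatic n carries 0 H:
  atom 1: O, bond orders sum to 2 (valence 2) → 0 H
  atom 2: C, bond orders sum to 4 (valence 4) → 0 H
  atom 3: N, bond orders sum to 1 (valence 3) → 2 H
  atom 4: aromatic c, 3 neighbours → 0 H
  atom 5: aromatic c, 3 neighbours → 0 H
  atom 6: aromatic c, 3 neighbours → 0 H
  atom 7: aromatic c, 2 neighbours → 1 H
  atom 8: aromatic c, 3 neighbours → 0 H
  atom 9: aromatic c, 2 neighbours → 1 H
  atom 10: C, bond orders sum to 2 (valence 4) → 2 H
  atom 11: C, bond orders sum to 1 (valence 4) → 3 H
  atom 12: aromatic c, 3 neighbours → 0 H
  atom 13: C, bond orders sum to 4 (valence 4) → 0 H
  atom 14: F (halogen, monovalent) → 0 H
  atom 15: F (halogen, monovalent) → 0 H
  atom 16: F (halogen, monovalent) → 0 H
  atom 17: aromatic c, 2 neighbours → 1 H
  atom 18: aromatic c, 3 neighbours → 0 H
  atom 19: aromatic c, 2 neighbours → 1 H
  atom 20: C, bond orders sum to 4 (valence 4) → 0 H
  atom 21: N, bond orders sum to 3 (valence 3) → 0 H
Totals → C:15, H:11, F:3, N:2, O:1.

C15H11F3N2O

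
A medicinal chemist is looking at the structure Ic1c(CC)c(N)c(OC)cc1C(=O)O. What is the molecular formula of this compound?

C10H12INO3

Walk through each heavy atom and fill implicit hydrogens from standard valence (C 4, N 3, O 2, S 2, halogen 1); for lowercase aromatic atoms, an aromatic c carries 1 H when it has two neighbours and 0 H with three, and aromatic n carries 0 H:
  atom 1: I (halogen, monovalent) → 0 H
  atom 2: aromatic c, 3 neighbours → 0 H
  atom 3: aromatic c, 3 neighbours → 0 H
  atom 4: C, bond orders sum to 2 (valence 4) → 2 H
  atom 5: C, bond orders sum to 1 (valence 4) → 3 H
  atom 6: aromatic c, 3 neighbours → 0 H
  atom 7: N, bond orders sum to 1 (valence 3) → 2 H
  atom 8: aromatic c, 3 neighbours → 0 H
  atom 9: O, bond orders sum to 2 (valence 2) → 0 H
  atom 10: C, bond orders sum to 1 (valence 4) → 3 H
  atom 11: aromatic c, 2 neighbours → 1 H
  atom 12: aromatic c, 3 neighbours → 0 H
  atom 13: C, bond orders sum to 4 (valence 4) → 0 H
  atom 14: O, bond orders sum to 2 (valence 2) → 0 H
  atom 15: O, bond orders sum to 1 (valence 2) → 1 H
Totals → C:10, H:12, I:1, N:1, O:3.
In Hill order: C10H12INO3.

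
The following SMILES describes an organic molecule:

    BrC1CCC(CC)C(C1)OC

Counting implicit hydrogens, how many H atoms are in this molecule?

17

Walk through each heavy atom and fill implicit hydrogens from standard valence (C 4, N 3, O 2, S 2, halogen 1):
  atom 1: Br (halogen, monovalent) → 0 H
  atom 2: C, bond orders sum to 3 (valence 4) → 1 H
  atom 3: C, bond orders sum to 2 (valence 4) → 2 H
  atom 4: C, bond orders sum to 2 (valence 4) → 2 H
  atom 5: C, bond orders sum to 3 (valence 4) → 1 H
  atom 6: C, bond orders sum to 2 (valence 4) → 2 H
  atom 7: C, bond orders sum to 1 (valence 4) → 3 H
  atom 8: C, bond orders sum to 3 (valence 4) → 1 H
  atom 9: C, bond orders sum to 2 (valence 4) → 2 H
  atom 10: O, bond orders sum to 2 (valence 2) → 0 H
  atom 11: C, bond orders sum to 1 (valence 4) → 3 H
Total hydrogens: 17.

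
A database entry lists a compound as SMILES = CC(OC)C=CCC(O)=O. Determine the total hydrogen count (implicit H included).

12

Walk through each heavy atom and fill implicit hydrogens from standard valence (C 4, N 3, O 2, S 2, halogen 1):
  atom 1: C, bond orders sum to 1 (valence 4) → 3 H
  atom 2: C, bond orders sum to 3 (valence 4) → 1 H
  atom 3: O, bond orders sum to 2 (valence 2) → 0 H
  atom 4: C, bond orders sum to 1 (valence 4) → 3 H
  atom 5: C, bond orders sum to 3 (valence 4) → 1 H
  atom 6: C, bond orders sum to 3 (valence 4) → 1 H
  atom 7: C, bond orders sum to 2 (valence 4) → 2 H
  atom 8: C, bond orders sum to 4 (valence 4) → 0 H
  atom 9: O, bond orders sum to 1 (valence 2) → 1 H
  atom 10: O, bond orders sum to 2 (valence 2) → 0 H
Total hydrogens: 12.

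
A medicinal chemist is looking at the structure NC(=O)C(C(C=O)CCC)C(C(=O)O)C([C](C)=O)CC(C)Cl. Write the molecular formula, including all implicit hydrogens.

Walk through each heavy atom and fill implicit hydrogens from standard valence (C 4, N 3, O 2, S 2, halogen 1):
  atom 1: N, bond orders sum to 1 (valence 3) → 2 H
  atom 2: C, bond orders sum to 4 (valence 4) → 0 H
  atom 3: O, bond orders sum to 2 (valence 2) → 0 H
  atom 4: C, bond orders sum to 3 (valence 4) → 1 H
  atom 5: C, bond orders sum to 3 (valence 4) → 1 H
  atom 6: C, bond orders sum to 3 (valence 4) → 1 H
  atom 7: O, bond orders sum to 2 (valence 2) → 0 H
  atom 8: C, bond orders sum to 2 (valence 4) → 2 H
  atom 9: C, bond orders sum to 2 (valence 4) → 2 H
  atom 10: C, bond orders sum to 1 (valence 4) → 3 H
  atom 11: C, bond orders sum to 3 (valence 4) → 1 H
  atom 12: C, bond orders sum to 4 (valence 4) → 0 H
  atom 13: O, bond orders sum to 2 (valence 2) → 0 H
  atom 14: O, bond orders sum to 1 (valence 2) → 1 H
  atom 15: C, bond orders sum to 3 (valence 4) → 1 H
  atom 16: C with explicit H count 0
  atom 17: C, bond orders sum to 1 (valence 4) → 3 H
  atom 18: O, bond orders sum to 2 (valence 2) → 0 H
  atom 19: C, bond orders sum to 2 (valence 4) → 2 H
  atom 20: C, bond orders sum to 3 (valence 4) → 1 H
  atom 21: C, bond orders sum to 1 (valence 4) → 3 H
  atom 22: Cl (halogen, monovalent) → 0 H
Totals → C:15, H:24, Cl:1, N:1, O:5.
In Hill order: C15H24ClNO5.

C15H24ClNO5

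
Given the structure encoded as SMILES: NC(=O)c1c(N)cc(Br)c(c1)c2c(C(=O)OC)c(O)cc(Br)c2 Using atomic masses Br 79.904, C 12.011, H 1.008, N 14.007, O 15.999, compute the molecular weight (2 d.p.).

First, the molecular formula is C15H12Br2N2O4 (counting implicit H from valence).
  Br: 2 × 79.904 = 159.808
  C: 15 × 12.011 = 180.165
  H: 12 × 1.008 = 12.096
  N: 2 × 14.007 = 28.014
  O: 4 × 15.999 = 63.996
Sum: 2×79.904 + 15×12.011 + 12×1.008 + 2×14.007 + 4×15.999 = 444.079 → 444.08 g/mol.

444.08 g/mol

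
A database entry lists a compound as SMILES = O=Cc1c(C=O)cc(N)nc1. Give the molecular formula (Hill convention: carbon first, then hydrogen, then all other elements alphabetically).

C7H6N2O2

Walk through each heavy atom and fill implicit hydrogens from standard valence (C 4, N 3, O 2, S 2, halogen 1); for lowercase aromatic atoms, an aromatic c carries 1 H when it has two neighbours and 0 H with three, and aromatic n carries 0 H:
  atom 1: O, bond orders sum to 2 (valence 2) → 0 H
  atom 2: C, bond orders sum to 3 (valence 4) → 1 H
  atom 3: aromatic c, 3 neighbours → 0 H
  atom 4: aromatic c, 3 neighbours → 0 H
  atom 5: C, bond orders sum to 3 (valence 4) → 1 H
  atom 6: O, bond orders sum to 2 (valence 2) → 0 H
  atom 7: aromatic c, 2 neighbours → 1 H
  atom 8: aromatic c, 3 neighbours → 0 H
  atom 9: N, bond orders sum to 1 (valence 3) → 2 H
  atom 10: aromatic n, 2 neighbours → 0 H
  atom 11: aromatic c, 2 neighbours → 1 H
Totals → C:7, H:6, N:2, O:2.
In Hill order: C7H6N2O2.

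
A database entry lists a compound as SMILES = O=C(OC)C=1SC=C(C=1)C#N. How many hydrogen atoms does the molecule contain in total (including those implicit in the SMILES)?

Walk through each heavy atom and fill implicit hydrogens from standard valence (C 4, N 3, O 2, S 2, halogen 1):
  atom 1: O, bond orders sum to 2 (valence 2) → 0 H
  atom 2: C, bond orders sum to 4 (valence 4) → 0 H
  atom 3: O, bond orders sum to 2 (valence 2) → 0 H
  atom 4: C, bond orders sum to 1 (valence 4) → 3 H
  atom 5: C, bond orders sum to 4 (valence 4) → 0 H
  atom 6: S, bond orders sum to 2 (valence 2) → 0 H
  atom 7: C, bond orders sum to 3 (valence 4) → 1 H
  atom 8: C, bond orders sum to 4 (valence 4) → 0 H
  atom 9: C, bond orders sum to 3 (valence 4) → 1 H
  atom 10: C, bond orders sum to 4 (valence 4) → 0 H
  atom 11: N, bond orders sum to 3 (valence 3) → 0 H
Total hydrogens: 5.

5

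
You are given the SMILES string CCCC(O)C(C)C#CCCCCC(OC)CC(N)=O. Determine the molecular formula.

Walk through each heavy atom and fill implicit hydrogens from standard valence (C 4, N 3, O 2, S 2, halogen 1):
  atom 1: C, bond orders sum to 1 (valence 4) → 3 H
  atom 2: C, bond orders sum to 2 (valence 4) → 2 H
  atom 3: C, bond orders sum to 2 (valence 4) → 2 H
  atom 4: C, bond orders sum to 3 (valence 4) → 1 H
  atom 5: O, bond orders sum to 1 (valence 2) → 1 H
  atom 6: C, bond orders sum to 3 (valence 4) → 1 H
  atom 7: C, bond orders sum to 1 (valence 4) → 3 H
  atom 8: C, bond orders sum to 4 (valence 4) → 0 H
  atom 9: C, bond orders sum to 4 (valence 4) → 0 H
  atom 10: C, bond orders sum to 2 (valence 4) → 2 H
  atom 11: C, bond orders sum to 2 (valence 4) → 2 H
  atom 12: C, bond orders sum to 2 (valence 4) → 2 H
  atom 13: C, bond orders sum to 2 (valence 4) → 2 H
  atom 14: C, bond orders sum to 3 (valence 4) → 1 H
  atom 15: O, bond orders sum to 2 (valence 2) → 0 H
  atom 16: C, bond orders sum to 1 (valence 4) → 3 H
  atom 17: C, bond orders sum to 2 (valence 4) → 2 H
  atom 18: C, bond orders sum to 4 (valence 4) → 0 H
  atom 19: N, bond orders sum to 1 (valence 3) → 2 H
  atom 20: O, bond orders sum to 2 (valence 2) → 0 H
Totals → C:16, H:29, N:1, O:3.

C16H29NO3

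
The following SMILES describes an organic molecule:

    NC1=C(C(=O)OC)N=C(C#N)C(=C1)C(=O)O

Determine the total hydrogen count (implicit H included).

7

Walk through each heavy atom and fill implicit hydrogens from standard valence (C 4, N 3, O 2, S 2, halogen 1):
  atom 1: N, bond orders sum to 1 (valence 3) → 2 H
  atom 2: C, bond orders sum to 4 (valence 4) → 0 H
  atom 3: C, bond orders sum to 4 (valence 4) → 0 H
  atom 4: C, bond orders sum to 4 (valence 4) → 0 H
  atom 5: O, bond orders sum to 2 (valence 2) → 0 H
  atom 6: O, bond orders sum to 2 (valence 2) → 0 H
  atom 7: C, bond orders sum to 1 (valence 4) → 3 H
  atom 8: N, bond orders sum to 3 (valence 3) → 0 H
  atom 9: C, bond orders sum to 4 (valence 4) → 0 H
  atom 10: C, bond orders sum to 4 (valence 4) → 0 H
  atom 11: N, bond orders sum to 3 (valence 3) → 0 H
  atom 12: C, bond orders sum to 4 (valence 4) → 0 H
  atom 13: C, bond orders sum to 3 (valence 4) → 1 H
  atom 14: C, bond orders sum to 4 (valence 4) → 0 H
  atom 15: O, bond orders sum to 2 (valence 2) → 0 H
  atom 16: O, bond orders sum to 1 (valence 2) → 1 H
Total hydrogens: 7.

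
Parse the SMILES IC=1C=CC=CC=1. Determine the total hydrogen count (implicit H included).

5

Walk through each heavy atom and fill implicit hydrogens from standard valence (C 4, N 3, O 2, S 2, halogen 1):
  atom 1: I (halogen, monovalent) → 0 H
  atom 2: C, bond orders sum to 4 (valence 4) → 0 H
  atom 3: C, bond orders sum to 3 (valence 4) → 1 H
  atom 4: C, bond orders sum to 3 (valence 4) → 1 H
  atom 5: C, bond orders sum to 3 (valence 4) → 1 H
  atom 6: C, bond orders sum to 3 (valence 4) → 1 H
  atom 7: C, bond orders sum to 3 (valence 4) → 1 H
Total hydrogens: 5.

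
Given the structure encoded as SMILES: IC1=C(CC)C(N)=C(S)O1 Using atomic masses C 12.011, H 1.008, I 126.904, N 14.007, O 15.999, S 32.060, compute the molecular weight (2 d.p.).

First, the molecular formula is C6H8INOS (counting implicit H from valence).
  C: 6 × 12.011 = 72.066
  H: 8 × 1.008 = 8.064
  I: 1 × 126.904 = 126.904
  N: 1 × 14.007 = 14.007
  O: 1 × 15.999 = 15.999
  S: 1 × 32.060 = 32.060
Sum: 6×12.011 + 8×1.008 + 1×126.904 + 1×14.007 + 1×15.999 + 1×32.060 = 269.100 → 269.10 g/mol.

269.10 g/mol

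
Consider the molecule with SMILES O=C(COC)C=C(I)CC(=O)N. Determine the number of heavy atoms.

12

Every atom symbol written in the SMILES (organic subset) is one heavy atom; implicit H are not written.
Heavy atoms by element → C:7, I:1, N:1, O:3.
Total: 12.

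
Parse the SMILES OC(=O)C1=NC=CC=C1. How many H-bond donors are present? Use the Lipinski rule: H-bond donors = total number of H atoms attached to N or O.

Donors: find every N or O and count the H atoms it carries.
  atom 1 (O): bond orders sum to 1 → 1 H
  atom 3 (O): bond orders sum to 2 → 0 H
  atom 5 (N): bond orders sum to 3 → 0 H
Lipinski HBD = 1.

1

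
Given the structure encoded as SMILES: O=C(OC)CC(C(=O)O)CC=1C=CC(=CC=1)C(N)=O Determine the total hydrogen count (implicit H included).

15

Walk through each heavy atom and fill implicit hydrogens from standard valence (C 4, N 3, O 2, S 2, halogen 1):
  atom 1: O, bond orders sum to 2 (valence 2) → 0 H
  atom 2: C, bond orders sum to 4 (valence 4) → 0 H
  atom 3: O, bond orders sum to 2 (valence 2) → 0 H
  atom 4: C, bond orders sum to 1 (valence 4) → 3 H
  atom 5: C, bond orders sum to 2 (valence 4) → 2 H
  atom 6: C, bond orders sum to 3 (valence 4) → 1 H
  atom 7: C, bond orders sum to 4 (valence 4) → 0 H
  atom 8: O, bond orders sum to 2 (valence 2) → 0 H
  atom 9: O, bond orders sum to 1 (valence 2) → 1 H
  atom 10: C, bond orders sum to 2 (valence 4) → 2 H
  atom 11: C, bond orders sum to 4 (valence 4) → 0 H
  atom 12: C, bond orders sum to 3 (valence 4) → 1 H
  atom 13: C, bond orders sum to 3 (valence 4) → 1 H
  atom 14: C, bond orders sum to 4 (valence 4) → 0 H
  atom 15: C, bond orders sum to 3 (valence 4) → 1 H
  atom 16: C, bond orders sum to 3 (valence 4) → 1 H
  atom 17: C, bond orders sum to 4 (valence 4) → 0 H
  atom 18: N, bond orders sum to 1 (valence 3) → 2 H
  atom 19: O, bond orders sum to 2 (valence 2) → 0 H
Total hydrogens: 15.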